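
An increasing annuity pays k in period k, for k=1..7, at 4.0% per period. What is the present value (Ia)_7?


(Ia)_n = sum_{k=1}^{n} k * v^k, v = 1/(1+i)
v = 0.961538
Sum computed term by term:
(Ia)_7 = 23.0678


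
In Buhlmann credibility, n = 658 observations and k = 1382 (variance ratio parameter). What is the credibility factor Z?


Z = n / (n + k)
= 658 / (658 + 1382)
= 658 / 2040
= 0.3225


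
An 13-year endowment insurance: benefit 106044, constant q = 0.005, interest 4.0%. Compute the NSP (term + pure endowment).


Term component = 5152.717
Pure endowment = 13_p_x * v^13 * benefit = 0.936915 * 0.600574 * 106044 = 59669.5469
NSP = 64822.2639


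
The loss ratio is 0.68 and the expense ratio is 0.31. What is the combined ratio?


Combined ratio = loss ratio + expense ratio
= 0.68 + 0.31
= 0.99


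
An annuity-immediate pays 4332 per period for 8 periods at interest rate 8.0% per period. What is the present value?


PV = PMT * (1 - (1+i)^(-n)) / i
= 4332 * (1 - (1+0.08)^(-8)) / 0.08
= 4332 * (1 - 0.540269) / 0.08
= 4332 * 5.746639
= 24894.4399


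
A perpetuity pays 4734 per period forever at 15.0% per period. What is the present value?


PV = PMT / i
= 4734 / 0.15
= 31560.0


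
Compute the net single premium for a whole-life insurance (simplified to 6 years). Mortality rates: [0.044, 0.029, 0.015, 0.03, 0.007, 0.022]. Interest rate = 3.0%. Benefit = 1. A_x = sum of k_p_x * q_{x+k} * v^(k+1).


v = 0.970874
Year 0: k_p_x=1.0, q=0.044, term=0.042718
Year 1: k_p_x=0.956, q=0.029, term=0.026133
Year 2: k_p_x=0.928276, q=0.015, term=0.012743
Year 3: k_p_x=0.914352, q=0.03, term=0.024372
Year 4: k_p_x=0.886921, q=0.007, term=0.005355
Year 5: k_p_x=0.880713, q=0.022, term=0.016227
A_x = 0.1275


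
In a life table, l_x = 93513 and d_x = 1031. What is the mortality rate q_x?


q_x = d_x / l_x
= 1031 / 93513
= 0.011


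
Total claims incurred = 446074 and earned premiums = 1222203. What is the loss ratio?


Loss ratio = claims / premiums
= 446074 / 1222203
= 0.365


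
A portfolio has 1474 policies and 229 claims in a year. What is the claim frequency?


frequency = claims / policies
= 229 / 1474
= 0.1554


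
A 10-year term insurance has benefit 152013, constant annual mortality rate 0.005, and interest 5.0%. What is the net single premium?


NSP = benefit * sum_{k=0}^{n-1} k_p_x * q * v^(k+1)
With constant q=0.005, v=0.952381
Sum = 0.037827
NSP = 152013 * 0.037827
= 5750.2494


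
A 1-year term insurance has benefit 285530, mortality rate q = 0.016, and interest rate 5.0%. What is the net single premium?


NSP = benefit * q * v
v = 1/(1+i) = 0.952381
NSP = 285530 * 0.016 * 0.952381
= 4350.9333


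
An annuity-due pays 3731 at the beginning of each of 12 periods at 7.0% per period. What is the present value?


PV_due = PMT * (1-(1+i)^(-n))/i * (1+i)
PV_immediate = 29634.1626
PV_due = 29634.1626 * 1.07
= 31708.554


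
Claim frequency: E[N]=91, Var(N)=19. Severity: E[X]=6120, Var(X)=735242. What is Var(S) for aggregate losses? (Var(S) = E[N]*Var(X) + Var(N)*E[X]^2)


Var(S) = E[N]*Var(X) + Var(N)*E[X]^2
= 91*735242 + 19*6120^2
= 66907022 + 711633600
= 7.7854e+08


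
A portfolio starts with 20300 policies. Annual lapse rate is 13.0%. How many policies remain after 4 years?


remaining = initial * (1 - lapse)^years
= 20300 * (1 - 0.13)^4
= 20300 * 0.572898
= 11629.8215


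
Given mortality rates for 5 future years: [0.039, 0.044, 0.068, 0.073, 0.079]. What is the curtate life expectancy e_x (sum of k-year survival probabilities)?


e_x = sum_{k=1}^{n} k_p_x
k_p_x values:
  1_p_x = 0.961
  2_p_x = 0.918716
  3_p_x = 0.856243
  4_p_x = 0.793738
  5_p_x = 0.731032
e_x = 4.2607


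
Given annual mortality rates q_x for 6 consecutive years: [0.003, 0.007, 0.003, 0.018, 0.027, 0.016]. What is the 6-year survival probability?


p_k = 1 - q_k for each year
Survival = product of (1 - q_k)
= 0.997 * 0.993 * 0.997 * 0.982 * 0.973 * 0.984
= 0.928


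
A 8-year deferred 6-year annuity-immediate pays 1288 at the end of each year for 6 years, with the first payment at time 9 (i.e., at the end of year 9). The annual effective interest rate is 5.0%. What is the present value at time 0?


PV at time 8 of the 6-year annuity-immediate:
a_n = 1288 * (1-(1+0.05)^(-6))/0.05 = 6537.4914
Discount back 8 years to time 0:
PV = 6537.4914 * (1+0.05)^(-8)
= 6537.4914 * 0.676839
= 4424.8315


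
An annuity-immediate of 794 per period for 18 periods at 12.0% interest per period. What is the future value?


FV = PMT * ((1+i)^n - 1) / i
= 794 * ((1.12)^18 - 1) / 0.12
= 794 * (7.689966 - 1) / 0.12
= 44265.2737


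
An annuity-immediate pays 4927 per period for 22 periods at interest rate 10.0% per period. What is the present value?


PV = PMT * (1 - (1+i)^(-n)) / i
= 4927 * (1 - (1+0.1)^(-22)) / 0.1
= 4927 * (1 - 0.122846) / 0.1
= 4927 * 8.77154
= 43217.3789


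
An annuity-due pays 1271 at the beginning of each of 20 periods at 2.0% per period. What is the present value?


PV_due = PMT * (1-(1+i)^(-n))/i * (1+i)
PV_immediate = 20782.6718
PV_due = 20782.6718 * 1.02
= 21198.3252


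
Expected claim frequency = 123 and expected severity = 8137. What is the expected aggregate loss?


E[S] = E[N] * E[X]
= 123 * 8137
= 1.0009e+06


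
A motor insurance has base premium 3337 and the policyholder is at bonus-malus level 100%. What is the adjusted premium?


adjusted = base * BM_level / 100
= 3337 * 100 / 100
= 3337 * 1.0
= 3337.0


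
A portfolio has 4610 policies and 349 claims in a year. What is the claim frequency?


frequency = claims / policies
= 349 / 4610
= 0.0757


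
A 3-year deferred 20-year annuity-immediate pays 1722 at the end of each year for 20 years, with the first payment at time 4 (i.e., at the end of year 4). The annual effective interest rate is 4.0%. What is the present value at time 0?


PV at time 3 of the 20-year annuity-immediate:
a_n = 1722 * (1-(1+0.04)^(-20))/0.04 = 23402.542
Discount back 3 years to time 0:
PV = 23402.542 * (1+0.04)^(-3)
= 23402.542 * 0.888996
= 20804.7746


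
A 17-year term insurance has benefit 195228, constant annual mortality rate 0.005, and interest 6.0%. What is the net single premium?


NSP = benefit * sum_{k=0}^{n-1} k_p_x * q * v^(k+1)
With constant q=0.005, v=0.943396
Sum = 0.05069
NSP = 195228 * 0.05069
= 9896.1064


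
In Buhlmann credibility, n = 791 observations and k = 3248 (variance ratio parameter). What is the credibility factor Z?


Z = n / (n + k)
= 791 / (791 + 3248)
= 791 / 4039
= 0.1958


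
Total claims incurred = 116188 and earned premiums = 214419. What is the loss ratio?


Loss ratio = claims / premiums
= 116188 / 214419
= 0.5419


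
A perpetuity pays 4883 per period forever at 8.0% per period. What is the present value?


PV = PMT / i
= 4883 / 0.08
= 61037.5


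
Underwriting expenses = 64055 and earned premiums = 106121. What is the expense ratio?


Expense ratio = expenses / premiums
= 64055 / 106121
= 0.6036


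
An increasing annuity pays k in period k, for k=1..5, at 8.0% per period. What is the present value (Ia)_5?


(Ia)_n = sum_{k=1}^{n} k * v^k, v = 1/(1+i)
v = 0.925926
Sum computed term by term:
(Ia)_5 = 11.3651


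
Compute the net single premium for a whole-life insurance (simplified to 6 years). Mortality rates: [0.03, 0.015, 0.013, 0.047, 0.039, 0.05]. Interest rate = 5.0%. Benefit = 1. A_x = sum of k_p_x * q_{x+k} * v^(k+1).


v = 0.952381
Year 0: k_p_x=1.0, q=0.03, term=0.028571
Year 1: k_p_x=0.97, q=0.015, term=0.013197
Year 2: k_p_x=0.95545, q=0.013, term=0.01073
Year 3: k_p_x=0.943029, q=0.047, term=0.036464
Year 4: k_p_x=0.898707, q=0.039, term=0.027462
Year 5: k_p_x=0.863657, q=0.05, term=0.032224
A_x = 0.1486


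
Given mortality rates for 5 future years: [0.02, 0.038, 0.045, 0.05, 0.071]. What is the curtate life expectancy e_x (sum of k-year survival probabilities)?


e_x = sum_{k=1}^{n} k_p_x
k_p_x values:
  1_p_x = 0.98
  2_p_x = 0.94276
  3_p_x = 0.900336
  4_p_x = 0.855319
  5_p_x = 0.794591
e_x = 4.473


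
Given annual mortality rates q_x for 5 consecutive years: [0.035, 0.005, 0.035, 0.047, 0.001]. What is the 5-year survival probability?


p_k = 1 - q_k for each year
Survival = product of (1 - q_k)
= 0.965 * 0.995 * 0.965 * 0.953 * 0.999
= 0.8821


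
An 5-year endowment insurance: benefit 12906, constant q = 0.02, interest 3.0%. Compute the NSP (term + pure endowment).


Term component = 1137.1217
Pure endowment = 5_p_x * v^5 * benefit = 0.903921 * 0.862609 * 12906 = 10063.1956
NSP = 11200.3174


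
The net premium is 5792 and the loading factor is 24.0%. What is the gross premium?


Gross = net * (1 + loading)
= 5792 * (1 + 0.24)
= 5792 * 1.24
= 7182.08


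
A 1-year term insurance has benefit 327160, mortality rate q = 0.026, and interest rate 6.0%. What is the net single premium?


NSP = benefit * q * v
v = 1/(1+i) = 0.943396
NSP = 327160 * 0.026 * 0.943396
= 8024.6792


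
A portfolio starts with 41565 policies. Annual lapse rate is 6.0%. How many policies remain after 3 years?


remaining = initial * (1 - lapse)^years
= 41565 * (1 - 0.06)^3
= 41565 * 0.830584
= 34523.224


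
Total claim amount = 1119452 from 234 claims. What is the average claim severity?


severity = total / number
= 1119452 / 234
= 4783.9829


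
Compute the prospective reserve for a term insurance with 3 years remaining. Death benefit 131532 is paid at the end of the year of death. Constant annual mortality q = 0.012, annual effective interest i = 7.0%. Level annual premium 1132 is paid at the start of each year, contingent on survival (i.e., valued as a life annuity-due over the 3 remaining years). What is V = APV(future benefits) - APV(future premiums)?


v = 1/(1+i) = 0.934579
APV(future benefits) per unit = sum_{k=0}^{2} k_p_x * q * v^(k+1) = 0.031132
APV(future benefits) = 131532 * 0.031132 = 4094.8982
Life annuity-due factor ä_{x:3} = sum_{k=0}^{2} k_p_x * v^k = 2.775966
APV(future premiums) = 1132 * 2.775966 = 3142.394
V = 4094.8982 - 3142.394
= 952.5041


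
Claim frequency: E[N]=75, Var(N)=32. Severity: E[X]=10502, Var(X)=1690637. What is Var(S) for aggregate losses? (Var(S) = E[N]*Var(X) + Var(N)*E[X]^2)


Var(S) = E[N]*Var(X) + Var(N)*E[X]^2
= 75*1690637 + 32*10502^2
= 126797775 + 3529344128
= 3.6561e+09


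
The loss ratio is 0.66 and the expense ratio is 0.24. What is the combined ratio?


Combined ratio = loss ratio + expense ratio
= 0.66 + 0.24
= 0.9


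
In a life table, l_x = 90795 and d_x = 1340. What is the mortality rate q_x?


q_x = d_x / l_x
= 1340 / 90795
= 0.0148


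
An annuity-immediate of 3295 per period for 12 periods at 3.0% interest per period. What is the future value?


FV = PMT * ((1+i)^n - 1) / i
= 3295 * ((1.03)^12 - 1) / 0.03
= 3295 * (1.425761 - 1) / 0.03
= 46762.7374


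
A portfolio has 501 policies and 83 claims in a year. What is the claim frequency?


frequency = claims / policies
= 83 / 501
= 0.1657


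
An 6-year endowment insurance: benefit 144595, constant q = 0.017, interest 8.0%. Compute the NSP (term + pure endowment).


Term component = 10933.2147
Pure endowment = 6_p_x * v^6 * benefit = 0.902238 * 0.63017 * 144595 = 82211.3632
NSP = 93144.5779


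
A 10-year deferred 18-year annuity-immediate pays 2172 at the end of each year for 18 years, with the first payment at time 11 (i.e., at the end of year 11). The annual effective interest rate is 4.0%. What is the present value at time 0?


PV at time 10 of the 18-year annuity-immediate:
a_n = 2172 * (1-(1+0.04)^(-18))/0.04 = 27495.993
Discount back 10 years to time 0:
PV = 27495.993 * (1+0.04)^(-10)
= 27495.993 * 0.675564
= 18575.3077


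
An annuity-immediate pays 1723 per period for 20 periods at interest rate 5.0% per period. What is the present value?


PV = PMT * (1 - (1+i)^(-n)) / i
= 1723 * (1 - (1+0.05)^(-20)) / 0.05
= 1723 * (1 - 0.376889) / 0.05
= 1723 * 12.46221
= 21472.3884


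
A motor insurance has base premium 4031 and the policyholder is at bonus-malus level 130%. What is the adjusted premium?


adjusted = base * BM_level / 100
= 4031 * 130 / 100
= 4031 * 1.3
= 5240.3


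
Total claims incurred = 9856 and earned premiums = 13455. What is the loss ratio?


Loss ratio = claims / premiums
= 9856 / 13455
= 0.7325


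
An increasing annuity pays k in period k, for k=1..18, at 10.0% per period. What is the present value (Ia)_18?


(Ia)_n = sum_{k=1}^{n} k * v^k, v = 1/(1+i)
v = 0.909091
Sum computed term by term:
(Ia)_18 = 57.841


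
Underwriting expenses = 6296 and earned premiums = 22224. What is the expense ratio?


Expense ratio = expenses / premiums
= 6296 / 22224
= 0.2833


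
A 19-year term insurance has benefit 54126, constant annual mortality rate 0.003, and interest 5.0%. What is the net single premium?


NSP = benefit * sum_{k=0}^{n-1} k_p_x * q * v^(k+1)
With constant q=0.003, v=0.952381
Sum = 0.035447
NSP = 54126 * 0.035447
= 1918.5851


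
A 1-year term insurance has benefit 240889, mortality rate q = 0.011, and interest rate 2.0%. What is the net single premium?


NSP = benefit * q * v
v = 1/(1+i) = 0.980392
NSP = 240889 * 0.011 * 0.980392
= 2597.8225


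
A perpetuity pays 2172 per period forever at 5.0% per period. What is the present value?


PV = PMT / i
= 2172 / 0.05
= 43440.0


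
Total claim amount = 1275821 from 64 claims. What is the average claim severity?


severity = total / number
= 1275821 / 64
= 19934.7031


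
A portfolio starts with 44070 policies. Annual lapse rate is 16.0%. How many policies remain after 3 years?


remaining = initial * (1 - lapse)^years
= 44070 * (1 - 0.16)^3
= 44070 * 0.592704
= 26120.4653


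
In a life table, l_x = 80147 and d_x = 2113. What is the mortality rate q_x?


q_x = d_x / l_x
= 2113 / 80147
= 0.0264


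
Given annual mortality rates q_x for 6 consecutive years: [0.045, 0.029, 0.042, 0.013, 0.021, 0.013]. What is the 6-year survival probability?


p_k = 1 - q_k for each year
Survival = product of (1 - q_k)
= 0.955 * 0.971 * 0.958 * 0.987 * 0.979 * 0.987
= 0.8472


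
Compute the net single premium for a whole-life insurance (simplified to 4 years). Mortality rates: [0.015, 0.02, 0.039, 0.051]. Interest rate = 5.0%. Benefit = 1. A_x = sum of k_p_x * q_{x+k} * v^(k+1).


v = 0.952381
Year 0: k_p_x=1.0, q=0.015, term=0.014286
Year 1: k_p_x=0.985, q=0.02, term=0.017868
Year 2: k_p_x=0.9653, q=0.039, term=0.032521
Year 3: k_p_x=0.927653, q=0.051, term=0.038922
A_x = 0.1036


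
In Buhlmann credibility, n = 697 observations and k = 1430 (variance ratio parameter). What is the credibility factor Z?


Z = n / (n + k)
= 697 / (697 + 1430)
= 697 / 2127
= 0.3277


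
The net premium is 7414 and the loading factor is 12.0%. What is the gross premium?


Gross = net * (1 + loading)
= 7414 * (1 + 0.12)
= 7414 * 1.12
= 8303.68


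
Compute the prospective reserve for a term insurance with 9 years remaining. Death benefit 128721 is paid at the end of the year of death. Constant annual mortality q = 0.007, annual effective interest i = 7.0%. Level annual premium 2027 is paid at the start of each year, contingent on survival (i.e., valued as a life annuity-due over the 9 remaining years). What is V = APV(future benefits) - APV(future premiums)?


v = 1/(1+i) = 0.934579
APV(future benefits) per unit = sum_{k=0}^{8} k_p_x * q * v^(k+1) = 0.04449
APV(future benefits) = 128721 * 0.04449 = 5726.7984
Life annuity-due factor ä_{x:9} = sum_{k=0}^{8} k_p_x * v^k = 6.800616
APV(future premiums) = 2027 * 6.800616 = 13784.8478
V = 5726.7984 - 13784.8478
= -8058.0494


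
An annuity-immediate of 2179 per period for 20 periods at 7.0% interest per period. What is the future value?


FV = PMT * ((1+i)^n - 1) / i
= 2179 * ((1.07)^20 - 1) / 0.07
= 2179 * (3.869684 - 1) / 0.07
= 89329.1778


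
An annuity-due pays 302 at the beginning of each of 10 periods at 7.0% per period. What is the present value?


PV_due = PMT * (1-(1+i)^(-n))/i * (1+i)
PV_immediate = 2121.1216
PV_due = 2121.1216 * 1.07
= 2269.6001


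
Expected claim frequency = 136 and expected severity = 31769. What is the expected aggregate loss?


E[S] = E[N] * E[X]
= 136 * 31769
= 4.3206e+06


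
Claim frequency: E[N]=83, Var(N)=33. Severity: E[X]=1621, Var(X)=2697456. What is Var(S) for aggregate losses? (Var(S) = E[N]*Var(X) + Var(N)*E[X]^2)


Var(S) = E[N]*Var(X) + Var(N)*E[X]^2
= 83*2697456 + 33*1621^2
= 223888848 + 86712153
= 3.1060e+08


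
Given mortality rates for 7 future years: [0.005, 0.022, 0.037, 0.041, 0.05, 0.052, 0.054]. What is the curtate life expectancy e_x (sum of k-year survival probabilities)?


e_x = sum_{k=1}^{n} k_p_x
k_p_x values:
  1_p_x = 0.995
  2_p_x = 0.97311
  3_p_x = 0.937105
  4_p_x = 0.898684
  5_p_x = 0.853749
  6_p_x = 0.809354
  7_p_x = 0.765649
e_x = 6.2327


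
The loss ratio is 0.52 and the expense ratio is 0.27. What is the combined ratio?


Combined ratio = loss ratio + expense ratio
= 0.52 + 0.27
= 0.79


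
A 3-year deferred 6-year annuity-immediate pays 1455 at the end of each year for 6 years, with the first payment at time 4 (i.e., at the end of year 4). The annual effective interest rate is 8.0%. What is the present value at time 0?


PV at time 3 of the 6-year annuity-immediate:
a_n = 1455 * (1-(1+0.08)^(-6))/0.08 = 6726.2899
Discount back 3 years to time 0:
PV = 6726.2899 * (1+0.08)^(-3)
= 6726.2899 * 0.793832
= 5339.5458


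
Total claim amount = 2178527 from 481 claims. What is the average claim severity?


severity = total / number
= 2178527 / 481
= 4529.1622


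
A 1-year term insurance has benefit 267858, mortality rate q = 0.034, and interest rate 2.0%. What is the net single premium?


NSP = benefit * q * v
v = 1/(1+i) = 0.980392
NSP = 267858 * 0.034 * 0.980392
= 8928.6


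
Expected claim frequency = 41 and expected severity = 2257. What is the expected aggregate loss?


E[S] = E[N] * E[X]
= 41 * 2257
= 92537


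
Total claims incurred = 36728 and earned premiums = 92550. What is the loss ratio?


Loss ratio = claims / premiums
= 36728 / 92550
= 0.3968


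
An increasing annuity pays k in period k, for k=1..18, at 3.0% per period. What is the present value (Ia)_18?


(Ia)_n = sum_{k=1}^{n} k * v^k, v = 1/(1+i)
v = 0.970874
Sum computed term by term:
(Ia)_18 = 119.7672


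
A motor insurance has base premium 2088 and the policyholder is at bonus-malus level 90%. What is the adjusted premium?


adjusted = base * BM_level / 100
= 2088 * 90 / 100
= 2088 * 0.9
= 1879.2


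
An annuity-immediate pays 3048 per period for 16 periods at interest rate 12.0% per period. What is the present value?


PV = PMT * (1 - (1+i)^(-n)) / i
= 3048 * (1 - (1+0.12)^(-16)) / 0.12
= 3048 * (1 - 0.163122) / 0.12
= 3048 * 6.973986
= 21256.7098


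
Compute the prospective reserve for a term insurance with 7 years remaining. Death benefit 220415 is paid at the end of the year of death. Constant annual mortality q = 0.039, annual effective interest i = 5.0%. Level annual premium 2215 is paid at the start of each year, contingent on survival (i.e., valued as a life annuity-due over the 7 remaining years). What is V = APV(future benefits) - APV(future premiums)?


v = 1/(1+i) = 0.952381
APV(future benefits) per unit = sum_{k=0}^{6} k_p_x * q * v^(k+1) = 0.202473
APV(future benefits) = 220415 * 0.202473 = 44628.116
Life annuity-due factor ä_{x:7} = sum_{k=0}^{6} k_p_x * v^k = 5.4512
APV(future premiums) = 2215 * 5.4512 = 12074.4075
V = 44628.116 - 12074.4075
= 32553.7085


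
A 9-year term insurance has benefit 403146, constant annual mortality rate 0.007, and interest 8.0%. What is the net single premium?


NSP = benefit * sum_{k=0}^{n-1} k_p_x * q * v^(k+1)
With constant q=0.007, v=0.925926
Sum = 0.042676
NSP = 403146 * 0.042676
= 17204.5558


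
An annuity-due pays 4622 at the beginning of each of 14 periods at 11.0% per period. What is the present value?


PV_due = PMT * (1-(1+i)^(-n))/i * (1+i)
PV_immediate = 32270.1811
PV_due = 32270.1811 * 1.11
= 35819.901


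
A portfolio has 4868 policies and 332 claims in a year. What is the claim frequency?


frequency = claims / policies
= 332 / 4868
= 0.0682


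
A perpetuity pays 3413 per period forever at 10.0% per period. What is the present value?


PV = PMT / i
= 3413 / 0.1
= 34130.0


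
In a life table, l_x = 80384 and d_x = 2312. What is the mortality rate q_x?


q_x = d_x / l_x
= 2312 / 80384
= 0.0288


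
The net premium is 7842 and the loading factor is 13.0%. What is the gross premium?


Gross = net * (1 + loading)
= 7842 * (1 + 0.13)
= 7842 * 1.13
= 8861.46


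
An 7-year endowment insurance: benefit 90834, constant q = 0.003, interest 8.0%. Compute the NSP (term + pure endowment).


Term component = 1407.3355
Pure endowment = 7_p_x * v^7 * benefit = 0.979188 * 0.58349 * 90834 = 51897.7177
NSP = 53305.0532


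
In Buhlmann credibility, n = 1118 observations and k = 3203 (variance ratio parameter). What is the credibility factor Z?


Z = n / (n + k)
= 1118 / (1118 + 3203)
= 1118 / 4321
= 0.2587


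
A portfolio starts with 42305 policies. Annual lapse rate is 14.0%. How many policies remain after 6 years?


remaining = initial * (1 - lapse)^years
= 42305 * (1 - 0.14)^6
= 42305 * 0.404567
= 17115.2169


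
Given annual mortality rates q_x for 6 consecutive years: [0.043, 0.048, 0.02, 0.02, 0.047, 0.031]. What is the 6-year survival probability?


p_k = 1 - q_k for each year
Survival = product of (1 - q_k)
= 0.957 * 0.952 * 0.98 * 0.98 * 0.953 * 0.969
= 0.808


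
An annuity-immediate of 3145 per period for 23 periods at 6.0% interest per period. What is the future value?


FV = PMT * ((1+i)^n - 1) / i
= 3145 * ((1.06)^23 - 1) / 0.06
= 3145 * (3.81975 - 1) / 0.06
= 147801.8781


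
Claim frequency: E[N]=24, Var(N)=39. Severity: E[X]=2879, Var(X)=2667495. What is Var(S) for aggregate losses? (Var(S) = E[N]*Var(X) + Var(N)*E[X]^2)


Var(S) = E[N]*Var(X) + Var(N)*E[X]^2
= 24*2667495 + 39*2879^2
= 64019880 + 323256999
= 3.8728e+08


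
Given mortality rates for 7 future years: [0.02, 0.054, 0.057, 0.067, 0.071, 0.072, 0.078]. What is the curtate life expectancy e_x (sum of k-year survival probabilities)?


e_x = sum_{k=1}^{n} k_p_x
k_p_x values:
  1_p_x = 0.98
  2_p_x = 0.92708
  3_p_x = 0.874236
  4_p_x = 0.815663
  5_p_x = 0.757751
  6_p_x = 0.703193
  7_p_x = 0.648343
e_x = 5.7063


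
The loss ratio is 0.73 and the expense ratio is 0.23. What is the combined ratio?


Combined ratio = loss ratio + expense ratio
= 0.73 + 0.23
= 0.96


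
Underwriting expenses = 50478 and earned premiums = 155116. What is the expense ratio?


Expense ratio = expenses / premiums
= 50478 / 155116
= 0.3254


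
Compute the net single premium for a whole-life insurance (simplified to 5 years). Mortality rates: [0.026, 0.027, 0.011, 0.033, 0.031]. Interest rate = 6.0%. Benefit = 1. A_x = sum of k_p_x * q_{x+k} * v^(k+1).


v = 0.943396
Year 0: k_p_x=1.0, q=0.026, term=0.024528
Year 1: k_p_x=0.974, q=0.027, term=0.023405
Year 2: k_p_x=0.947702, q=0.011, term=0.008753
Year 3: k_p_x=0.937277, q=0.033, term=0.0245
Year 4: k_p_x=0.906347, q=0.031, term=0.020996
A_x = 0.1022


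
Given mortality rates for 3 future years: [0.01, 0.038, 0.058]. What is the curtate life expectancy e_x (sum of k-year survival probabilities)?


e_x = sum_{k=1}^{n} k_p_x
k_p_x values:
  1_p_x = 0.99
  2_p_x = 0.95238
  3_p_x = 0.897142
e_x = 2.8395


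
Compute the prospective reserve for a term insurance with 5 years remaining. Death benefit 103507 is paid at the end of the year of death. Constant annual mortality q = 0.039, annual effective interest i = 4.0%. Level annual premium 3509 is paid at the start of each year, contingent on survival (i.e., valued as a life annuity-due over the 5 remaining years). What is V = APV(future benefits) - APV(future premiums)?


v = 1/(1+i) = 0.961538
APV(future benefits) per unit = sum_{k=0}^{4} k_p_x * q * v^(k+1) = 0.161097
APV(future benefits) = 103507 * 0.161097 = 16674.6979
Life annuity-due factor ä_{x:5} = sum_{k=0}^{4} k_p_x * v^k = 4.295928
APV(future premiums) = 3509 * 4.295928 = 15074.4111
V = 16674.6979 - 15074.4111
= 1600.2868


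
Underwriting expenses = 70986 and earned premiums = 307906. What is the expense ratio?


Expense ratio = expenses / premiums
= 70986 / 307906
= 0.2305


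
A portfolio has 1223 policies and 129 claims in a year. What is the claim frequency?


frequency = claims / policies
= 129 / 1223
= 0.1055


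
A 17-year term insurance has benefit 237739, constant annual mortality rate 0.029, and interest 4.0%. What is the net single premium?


NSP = benefit * sum_{k=0}^{n-1} k_p_x * q * v^(k+1)
With constant q=0.029, v=0.961538
Sum = 0.289459
NSP = 237739 * 0.289459
= 68815.7743


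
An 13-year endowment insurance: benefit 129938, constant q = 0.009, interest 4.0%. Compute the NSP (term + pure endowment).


Term component = 11122.1356
Pure endowment = 13_p_x * v^13 * benefit = 0.889114 * 0.600574 * 129938 = 69384.1505
NSP = 80506.2861


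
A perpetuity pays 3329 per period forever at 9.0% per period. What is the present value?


PV = PMT / i
= 3329 / 0.09
= 36988.8889


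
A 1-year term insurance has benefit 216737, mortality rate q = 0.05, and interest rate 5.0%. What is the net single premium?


NSP = benefit * q * v
v = 1/(1+i) = 0.952381
NSP = 216737 * 0.05 * 0.952381
= 10320.8095


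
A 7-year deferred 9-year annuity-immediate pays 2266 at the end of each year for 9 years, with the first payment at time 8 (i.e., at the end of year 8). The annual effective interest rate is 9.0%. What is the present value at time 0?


PV at time 7 of the 9-year annuity-immediate:
a_n = 2266 * (1-(1+0.09)^(-9))/0.09 = 13585.2295
Discount back 7 years to time 0:
PV = 13585.2295 * (1+0.09)^(-7)
= 13585.2295 * 0.547034
= 7431.5857


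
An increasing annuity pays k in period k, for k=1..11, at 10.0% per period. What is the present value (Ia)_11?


(Ia)_n = sum_{k=1}^{n} k * v^k, v = 1/(1+i)
v = 0.909091
Sum computed term by term:
(Ia)_11 = 32.8913


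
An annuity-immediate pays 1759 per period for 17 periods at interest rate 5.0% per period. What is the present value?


PV = PMT * (1 - (1+i)^(-n)) / i
= 1759 * (1 - (1+0.05)^(-17)) / 0.05
= 1759 * (1 - 0.436297) / 0.05
= 1759 * 11.274066
= 19831.0825


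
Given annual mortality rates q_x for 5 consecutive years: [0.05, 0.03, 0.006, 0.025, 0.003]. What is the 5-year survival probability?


p_k = 1 - q_k for each year
Survival = product of (1 - q_k)
= 0.95 * 0.97 * 0.994 * 0.975 * 0.997
= 0.8904


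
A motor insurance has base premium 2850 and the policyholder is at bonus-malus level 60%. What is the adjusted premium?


adjusted = base * BM_level / 100
= 2850 * 60 / 100
= 2850 * 0.6
= 1710.0


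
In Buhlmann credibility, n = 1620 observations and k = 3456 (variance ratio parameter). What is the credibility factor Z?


Z = n / (n + k)
= 1620 / (1620 + 3456)
= 1620 / 5076
= 0.3191


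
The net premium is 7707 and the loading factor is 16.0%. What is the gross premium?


Gross = net * (1 + loading)
= 7707 * (1 + 0.16)
= 7707 * 1.16
= 8940.12


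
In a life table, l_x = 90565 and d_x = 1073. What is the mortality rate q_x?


q_x = d_x / l_x
= 1073 / 90565
= 0.0118


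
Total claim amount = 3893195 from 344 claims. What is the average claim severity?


severity = total / number
= 3893195 / 344
= 11317.4273


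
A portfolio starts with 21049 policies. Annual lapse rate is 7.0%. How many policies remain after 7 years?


remaining = initial * (1 - lapse)^years
= 21049 * (1 - 0.07)^7
= 21049 * 0.601701
= 12665.2016


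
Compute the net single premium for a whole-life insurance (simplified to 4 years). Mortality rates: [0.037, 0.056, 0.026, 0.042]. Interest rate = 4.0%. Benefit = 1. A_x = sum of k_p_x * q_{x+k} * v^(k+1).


v = 0.961538
Year 0: k_p_x=1.0, q=0.037, term=0.035577
Year 1: k_p_x=0.963, q=0.056, term=0.049859
Year 2: k_p_x=0.909072, q=0.026, term=0.021012
Year 3: k_p_x=0.885436, q=0.042, term=0.031789
A_x = 0.1382


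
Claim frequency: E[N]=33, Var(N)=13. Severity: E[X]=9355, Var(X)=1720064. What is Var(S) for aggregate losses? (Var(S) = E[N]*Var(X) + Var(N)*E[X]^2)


Var(S) = E[N]*Var(X) + Var(N)*E[X]^2
= 33*1720064 + 13*9355^2
= 56762112 + 1137708325
= 1.1945e+09


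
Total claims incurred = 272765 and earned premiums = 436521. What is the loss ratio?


Loss ratio = claims / premiums
= 272765 / 436521
= 0.6249


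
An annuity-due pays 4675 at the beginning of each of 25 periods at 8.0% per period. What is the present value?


PV_due = PMT * (1-(1+i)^(-n))/i * (1+i)
PV_immediate = 49904.5787
PV_due = 49904.5787 * 1.08
= 53896.945


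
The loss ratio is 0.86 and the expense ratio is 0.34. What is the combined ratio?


Combined ratio = loss ratio + expense ratio
= 0.86 + 0.34
= 1.2


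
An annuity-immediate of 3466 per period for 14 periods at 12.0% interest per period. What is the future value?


FV = PMT * ((1+i)^n - 1) / i
= 3466 * ((1.12)^14 - 1) / 0.12
= 3466 * (4.887112 - 1) / 0.12
= 112272.7598


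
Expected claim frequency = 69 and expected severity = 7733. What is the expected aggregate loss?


E[S] = E[N] * E[X]
= 69 * 7733
= 533577


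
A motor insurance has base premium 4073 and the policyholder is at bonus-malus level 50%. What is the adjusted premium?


adjusted = base * BM_level / 100
= 4073 * 50 / 100
= 4073 * 0.5
= 2036.5


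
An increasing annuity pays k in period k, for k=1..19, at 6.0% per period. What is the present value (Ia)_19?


(Ia)_n = sum_{k=1}^{n} k * v^k, v = 1/(1+i)
v = 0.943396
Sum computed term by term:
(Ia)_19 = 92.4643


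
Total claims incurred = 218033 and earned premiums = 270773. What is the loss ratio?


Loss ratio = claims / premiums
= 218033 / 270773
= 0.8052


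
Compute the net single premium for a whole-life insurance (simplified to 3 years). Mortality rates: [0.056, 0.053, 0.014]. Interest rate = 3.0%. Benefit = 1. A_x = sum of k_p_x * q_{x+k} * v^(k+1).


v = 0.970874
Year 0: k_p_x=1.0, q=0.056, term=0.054369
Year 1: k_p_x=0.944, q=0.053, term=0.04716
Year 2: k_p_x=0.893968, q=0.014, term=0.011454
A_x = 0.113


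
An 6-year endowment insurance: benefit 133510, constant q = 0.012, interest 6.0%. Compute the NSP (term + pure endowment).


Term component = 7661.2054
Pure endowment = 6_p_x * v^6 * benefit = 0.930126 * 0.704961 * 133510 = 87542.7675
NSP = 95203.9729


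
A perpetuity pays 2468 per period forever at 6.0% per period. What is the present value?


PV = PMT / i
= 2468 / 0.06
= 41133.3333


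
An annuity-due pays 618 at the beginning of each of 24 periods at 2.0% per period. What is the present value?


PV_due = PMT * (1-(1+i)^(-n))/i * (1+i)
PV_immediate = 11688.806
PV_due = 11688.806 * 1.02
= 11922.5821


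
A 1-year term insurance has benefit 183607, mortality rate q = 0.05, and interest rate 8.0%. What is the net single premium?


NSP = benefit * q * v
v = 1/(1+i) = 0.925926
NSP = 183607 * 0.05 * 0.925926
= 8500.3241


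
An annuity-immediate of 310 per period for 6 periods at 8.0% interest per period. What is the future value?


FV = PMT * ((1+i)^n - 1) / i
= 310 * ((1.08)^6 - 1) / 0.08
= 310 * (1.586874 - 1) / 0.08
= 2274.138


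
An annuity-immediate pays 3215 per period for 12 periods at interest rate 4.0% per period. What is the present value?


PV = PMT * (1 - (1+i)^(-n)) / i
= 3215 * (1 - (1+0.04)^(-12)) / 0.04
= 3215 * (1 - 0.624597) / 0.04
= 3215 * 9.385074
= 30173.0121


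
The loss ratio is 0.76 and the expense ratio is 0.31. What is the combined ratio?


Combined ratio = loss ratio + expense ratio
= 0.76 + 0.31
= 1.07


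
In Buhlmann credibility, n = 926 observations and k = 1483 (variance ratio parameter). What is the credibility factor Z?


Z = n / (n + k)
= 926 / (926 + 1483)
= 926 / 2409
= 0.3844


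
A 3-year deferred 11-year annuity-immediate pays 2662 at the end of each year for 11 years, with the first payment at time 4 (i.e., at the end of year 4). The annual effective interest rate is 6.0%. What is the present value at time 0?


PV at time 3 of the 11-year annuity-immediate:
a_n = 2662 * (1-(1+0.06)^(-11))/0.06 = 20994.8601
Discount back 3 years to time 0:
PV = 20994.8601 * (1+0.06)^(-3)
= 20994.8601 * 0.839619
= 17627.6894


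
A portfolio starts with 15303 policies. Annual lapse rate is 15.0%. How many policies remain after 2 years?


remaining = initial * (1 - lapse)^years
= 15303 * (1 - 0.15)^2
= 15303 * 0.7225
= 11056.4175


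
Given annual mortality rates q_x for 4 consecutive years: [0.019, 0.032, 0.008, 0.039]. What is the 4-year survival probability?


p_k = 1 - q_k for each year
Survival = product of (1 - q_k)
= 0.981 * 0.968 * 0.992 * 0.961
= 0.9053


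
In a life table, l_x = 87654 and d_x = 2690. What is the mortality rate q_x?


q_x = d_x / l_x
= 2690 / 87654
= 0.0307


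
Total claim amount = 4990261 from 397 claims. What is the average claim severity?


severity = total / number
= 4990261 / 397
= 12569.927


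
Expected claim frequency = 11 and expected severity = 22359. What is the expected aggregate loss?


E[S] = E[N] * E[X]
= 11 * 22359
= 245949


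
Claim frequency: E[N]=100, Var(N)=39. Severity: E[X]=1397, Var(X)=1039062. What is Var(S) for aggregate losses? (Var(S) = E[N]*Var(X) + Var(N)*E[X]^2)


Var(S) = E[N]*Var(X) + Var(N)*E[X]^2
= 100*1039062 + 39*1397^2
= 103906200 + 76112751
= 1.8002e+08


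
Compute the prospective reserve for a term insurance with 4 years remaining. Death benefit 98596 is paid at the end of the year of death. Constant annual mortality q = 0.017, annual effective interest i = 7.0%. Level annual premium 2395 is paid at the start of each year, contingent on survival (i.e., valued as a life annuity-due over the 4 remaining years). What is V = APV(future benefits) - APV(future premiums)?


v = 1/(1+i) = 0.934579
APV(future benefits) per unit = sum_{k=0}^{3} k_p_x * q * v^(k+1) = 0.056212
APV(future benefits) = 98596 * 0.056212 = 5542.289
Life annuity-due factor ä_{x:4} = sum_{k=0}^{3} k_p_x * v^k = 3.538056
APV(future premiums) = 2395 * 3.538056 = 8473.6447
V = 5542.289 - 8473.6447
= -2931.3556


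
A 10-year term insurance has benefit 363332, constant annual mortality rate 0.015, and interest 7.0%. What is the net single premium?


NSP = benefit * sum_{k=0}^{n-1} k_p_x * q * v^(k+1)
With constant q=0.015, v=0.934579
Sum = 0.099345
NSP = 363332 * 0.099345
= 36095.3226


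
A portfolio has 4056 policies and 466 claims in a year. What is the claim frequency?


frequency = claims / policies
= 466 / 4056
= 0.1149


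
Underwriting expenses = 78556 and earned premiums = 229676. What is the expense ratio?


Expense ratio = expenses / premiums
= 78556 / 229676
= 0.342


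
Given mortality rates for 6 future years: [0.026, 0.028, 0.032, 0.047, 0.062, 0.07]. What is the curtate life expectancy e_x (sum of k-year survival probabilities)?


e_x = sum_{k=1}^{n} k_p_x
k_p_x values:
  1_p_x = 0.974
  2_p_x = 0.946728
  3_p_x = 0.916433
  4_p_x = 0.87336
  5_p_x = 0.819212
  6_p_x = 0.761867
e_x = 5.2916


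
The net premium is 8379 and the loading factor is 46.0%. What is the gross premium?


Gross = net * (1 + loading)
= 8379 * (1 + 0.46)
= 8379 * 1.46
= 12233.34


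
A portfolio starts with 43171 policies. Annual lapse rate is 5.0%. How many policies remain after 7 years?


remaining = initial * (1 - lapse)^years
= 43171 * (1 - 0.05)^7
= 43171 * 0.698337
= 30147.9194


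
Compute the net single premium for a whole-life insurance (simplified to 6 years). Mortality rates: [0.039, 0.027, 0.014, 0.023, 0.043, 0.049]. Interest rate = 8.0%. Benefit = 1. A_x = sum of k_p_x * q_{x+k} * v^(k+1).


v = 0.925926
Year 0: k_p_x=1.0, q=0.039, term=0.036111
Year 1: k_p_x=0.961, q=0.027, term=0.022245
Year 2: k_p_x=0.935053, q=0.014, term=0.010392
Year 3: k_p_x=0.921962, q=0.023, term=0.015586
Year 4: k_p_x=0.900757, q=0.043, term=0.026361
Year 5: k_p_x=0.862025, q=0.049, term=0.026618
A_x = 0.1373


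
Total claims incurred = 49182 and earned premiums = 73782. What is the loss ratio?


Loss ratio = claims / premiums
= 49182 / 73782
= 0.6666


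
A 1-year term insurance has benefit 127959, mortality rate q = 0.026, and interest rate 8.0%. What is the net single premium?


NSP = benefit * q * v
v = 1/(1+i) = 0.925926
NSP = 127959 * 0.026 * 0.925926
= 3080.4944


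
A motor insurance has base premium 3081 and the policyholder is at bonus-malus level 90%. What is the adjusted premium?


adjusted = base * BM_level / 100
= 3081 * 90 / 100
= 3081 * 0.9
= 2772.9


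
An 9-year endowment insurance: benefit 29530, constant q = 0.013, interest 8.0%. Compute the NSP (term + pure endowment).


Term component = 2292.307
Pure endowment = 9_p_x * v^9 * benefit = 0.888903 * 0.500249 * 29530 = 13131.1881
NSP = 15423.4951


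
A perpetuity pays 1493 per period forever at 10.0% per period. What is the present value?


PV = PMT / i
= 1493 / 0.1
= 14930.0


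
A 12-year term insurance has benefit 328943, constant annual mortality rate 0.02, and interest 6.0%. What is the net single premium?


NSP = benefit * sum_{k=0}^{n-1} k_p_x * q * v^(k+1)
With constant q=0.02, v=0.943396
Sum = 0.152505
NSP = 328943 * 0.152505
= 50165.4382


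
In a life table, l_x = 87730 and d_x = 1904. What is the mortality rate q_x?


q_x = d_x / l_x
= 1904 / 87730
= 0.0217


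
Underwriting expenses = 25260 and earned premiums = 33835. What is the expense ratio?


Expense ratio = expenses / premiums
= 25260 / 33835
= 0.7466


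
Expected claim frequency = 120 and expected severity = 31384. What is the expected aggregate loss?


E[S] = E[N] * E[X]
= 120 * 31384
= 3.7661e+06


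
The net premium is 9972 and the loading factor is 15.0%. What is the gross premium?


Gross = net * (1 + loading)
= 9972 * (1 + 0.15)
= 9972 * 1.15
= 11467.8


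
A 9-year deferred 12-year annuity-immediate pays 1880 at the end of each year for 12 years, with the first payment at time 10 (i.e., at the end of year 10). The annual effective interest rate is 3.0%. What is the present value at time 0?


PV at time 9 of the 12-year annuity-immediate:
a_n = 1880 * (1-(1+0.03)^(-12))/0.03 = 18713.5275
Discount back 9 years to time 0:
PV = 18713.5275 * (1+0.03)^(-9)
= 18713.5275 * 0.766417
= 14342.3606


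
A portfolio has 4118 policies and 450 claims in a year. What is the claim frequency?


frequency = claims / policies
= 450 / 4118
= 0.1093


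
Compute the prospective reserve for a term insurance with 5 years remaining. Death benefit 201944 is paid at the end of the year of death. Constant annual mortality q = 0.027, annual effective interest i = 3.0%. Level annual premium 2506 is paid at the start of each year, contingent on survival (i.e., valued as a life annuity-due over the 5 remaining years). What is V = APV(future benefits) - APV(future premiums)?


v = 1/(1+i) = 0.970874
APV(future benefits) per unit = sum_{k=0}^{4} k_p_x * q * v^(k+1) = 0.117342
APV(future benefits) = 201944 * 0.117342 = 23696.5598
Life annuity-due factor ä_{x:5} = sum_{k=0}^{4} k_p_x * v^k = 4.476389
APV(future premiums) = 2506 * 4.476389 = 11217.8305
V = 23696.5598 - 11217.8305
= 12478.7293


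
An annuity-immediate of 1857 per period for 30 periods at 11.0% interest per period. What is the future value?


FV = PMT * ((1+i)^n - 1) / i
= 1857 * ((1.11)^30 - 1) / 0.11
= 1857 * (22.892297 - 1) / 0.11
= 369581.7703


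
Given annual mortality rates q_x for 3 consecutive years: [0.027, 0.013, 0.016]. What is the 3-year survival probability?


p_k = 1 - q_k for each year
Survival = product of (1 - q_k)
= 0.973 * 0.987 * 0.984
= 0.945
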